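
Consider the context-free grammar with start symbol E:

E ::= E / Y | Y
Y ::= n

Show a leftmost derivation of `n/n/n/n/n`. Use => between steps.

E => E/Y   [E ::= E / Y]
E/Y => E/Y/Y   [E ::= E / Y]
E/Y/Y => E/Y/Y/Y   [E ::= E / Y]
E/Y/Y/Y => E/Y/Y/Y/Y   [E ::= E / Y]
E/Y/Y/Y/Y => Y/Y/Y/Y/Y   [E ::= Y]
Y/Y/Y/Y/Y => n/Y/Y/Y/Y   [Y ::= n]
n/Y/Y/Y/Y => n/n/Y/Y/Y   [Y ::= n]
n/n/Y/Y/Y => n/n/n/Y/Y   [Y ::= n]
n/n/n/Y/Y => n/n/n/n/Y   [Y ::= n]
n/n/n/n/Y => n/n/n/n/n   [Y ::= n]

E=>E/Y=>E/Y/Y=>E/Y/Y/Y=>E/Y/Y/Y/Y=>Y/Y/Y/Y/Y=>n/Y/Y/Y/Y=>n/n/Y/Y/Y=>n/n/n/Y/Y=>n/n/n/n/Y=>n/n/n/n/n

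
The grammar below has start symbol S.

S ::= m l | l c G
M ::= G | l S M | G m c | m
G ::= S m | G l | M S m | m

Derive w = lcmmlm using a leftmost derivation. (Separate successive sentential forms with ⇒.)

S⇒lcG⇒lcMSm⇒lcGSm⇒lcmSm⇒lcmmlm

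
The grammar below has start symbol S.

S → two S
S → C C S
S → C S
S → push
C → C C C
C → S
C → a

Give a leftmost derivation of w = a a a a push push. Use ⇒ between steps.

S ⇒ C C S   [S → C C S]
C C S ⇒ a C S   [C → a]
a C S ⇒ a S S   [C → S]
a S S ⇒ a C S S   [S → C S]
a C S S ⇒ a C C C S S   [C → C C C]
a C C C S S ⇒ a a C C S S   [C → a]
a a C C S S ⇒ a a a C S S   [C → a]
a a a C S S ⇒ a a a a S S   [C → a]
a a a a S S ⇒ a a a a push S   [S → push]
a a a a push S ⇒ a a a a push push   [S → push]

S ⇒ C C S ⇒ a C S ⇒ a S S ⇒ a C S S ⇒ a C C C S S ⇒ a a C C S S ⇒ a a a C S S ⇒ a a a a S S ⇒ a a a a push S ⇒ a a a a push push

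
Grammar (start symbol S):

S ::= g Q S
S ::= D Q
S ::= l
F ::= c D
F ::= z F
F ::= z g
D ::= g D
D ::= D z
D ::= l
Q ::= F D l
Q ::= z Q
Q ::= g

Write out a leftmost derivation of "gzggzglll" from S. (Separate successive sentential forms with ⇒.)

S⇒gQS⇒gzQS⇒gzgS⇒gzggQS⇒gzggFDlS⇒gzggzgDlS⇒gzggzgllS⇒gzggzglll

S ⇒ gQS   [S ::= g Q S]
gQS ⇒ gzQS   [Q ::= z Q]
gzQS ⇒ gzgS   [Q ::= g]
gzgS ⇒ gzggQS   [S ::= g Q S]
gzggQS ⇒ gzggFDlS   [Q ::= F D l]
gzggFDlS ⇒ gzggzgDlS   [F ::= z g]
gzggzgDlS ⇒ gzggzgllS   [D ::= l]
gzggzgllS ⇒ gzggzglll   [S ::= l]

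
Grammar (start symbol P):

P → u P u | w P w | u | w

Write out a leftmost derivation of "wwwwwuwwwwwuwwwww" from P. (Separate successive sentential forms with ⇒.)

P⇒wPw⇒wwPww⇒wwwPwww⇒wwwwPwwww⇒wwwwwPwwwww⇒wwwwwuPuwwwww⇒wwwwwuwPwuwwwww⇒wwwwwuwwPwwuwwwww⇒wwwwwuwwwwwuwwwww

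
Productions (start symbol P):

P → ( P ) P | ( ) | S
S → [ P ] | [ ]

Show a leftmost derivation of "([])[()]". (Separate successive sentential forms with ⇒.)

P⇒(P)P⇒(S)P⇒([])P⇒([])S⇒([])[P]⇒([])[()]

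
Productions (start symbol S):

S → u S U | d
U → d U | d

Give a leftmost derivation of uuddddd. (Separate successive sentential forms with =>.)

S => uSU   [S → u S U]
uSU => uuSUU   [S → u S U]
uuSUU => uudUU   [S → d]
uudUU => uuddUU   [U → d U]
uuddUU => uudddU   [U → d]
uudddU => uuddddU   [U → d U]
uuddddU => uuddddd   [U → d]

S => uSU => uuSUU => uudUU => uuddUU => uudddU => uuddddU => uuddddd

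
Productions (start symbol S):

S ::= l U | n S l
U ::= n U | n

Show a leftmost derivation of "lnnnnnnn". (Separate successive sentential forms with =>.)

S => lU => lnU => lnnU => lnnnU => lnnnnU => lnnnnnU => lnnnnnnU => lnnnnnnn

S => lU   [S ::= l U]
lU => lnU   [U ::= n U]
lnU => lnnU   [U ::= n U]
lnnU => lnnnU   [U ::= n U]
lnnnU => lnnnnU   [U ::= n U]
lnnnnU => lnnnnnU   [U ::= n U]
lnnnnnU => lnnnnnnU   [U ::= n U]
lnnnnnnU => lnnnnnnn   [U ::= n]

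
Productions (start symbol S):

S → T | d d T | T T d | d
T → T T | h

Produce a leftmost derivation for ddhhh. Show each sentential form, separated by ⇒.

S ⇒ ddT   [S → d d T]
ddT ⇒ ddTT   [T → T T]
ddTT ⇒ ddTTT   [T → T T]
ddTTT ⇒ ddhTT   [T → h]
ddhTT ⇒ ddhhT   [T → h]
ddhhT ⇒ ddhhh   [T → h]

S ⇒ ddT ⇒ ddTT ⇒ ddTTT ⇒ ddhTT ⇒ ddhhT ⇒ ddhhh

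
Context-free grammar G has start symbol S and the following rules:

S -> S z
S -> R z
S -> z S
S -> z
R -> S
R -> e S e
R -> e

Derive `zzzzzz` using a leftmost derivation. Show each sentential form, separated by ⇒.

S ⇒ zS ⇒ zSz ⇒ zSzz ⇒ zSzzz ⇒ zzSzzz ⇒ zzzzzz

S ⇒ zS   [S -> z S]
zS ⇒ zSz   [S -> S z]
zSz ⇒ zSzz   [S -> S z]
zSzz ⇒ zSzzz   [S -> S z]
zSzzz ⇒ zzSzzz   [S -> z S]
zzSzzz ⇒ zzzzzz   [S -> z]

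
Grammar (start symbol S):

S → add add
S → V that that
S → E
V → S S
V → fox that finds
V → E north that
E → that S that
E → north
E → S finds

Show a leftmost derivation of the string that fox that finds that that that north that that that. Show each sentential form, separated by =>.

S => V that that => E north that that that => that S that north that that that => that V that that that north that that that => that fox that finds that that that north that that that

S => V that that   [S → V that that]
V that that => E north that that that   [V → E north that]
E north that that that => that S that north that that that   [E → that S that]
that S that north that that that => that V that that that north that that that   [S → V that that]
that V that that that north that that that => that fox that finds that that that north that that that   [V → fox that finds]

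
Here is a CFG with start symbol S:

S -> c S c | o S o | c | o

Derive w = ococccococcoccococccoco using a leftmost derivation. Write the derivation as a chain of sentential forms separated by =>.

S=>oSo=>ocSco=>ocoSoco=>ococScoco=>ococcSccoco=>ococccScccoco=>ococccoSocccoco=>ococccocScocccoco=>ococccocoSococccoco=>ococccococScococccoco=>ococccococcSccococccoco=>ococccococcoccococccoco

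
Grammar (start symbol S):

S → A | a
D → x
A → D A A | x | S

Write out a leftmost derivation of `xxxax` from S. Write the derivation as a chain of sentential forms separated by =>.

S => A   [S → A]
A => DAA   [A → D A A]
DAA => xAA   [D → x]
xAA => xDAAA   [A → D A A]
xDAAA => xxAAA   [D → x]
xxAAA => xxxAA   [A → x]
xxxAA => xxxSA   [A → S]
xxxSA => xxxaA   [S → a]
xxxaA => xxxax   [A → x]

S => A => DAA => xAA => xDAAA => xxAAA => xxxAA => xxxSA => xxxaA => xxxax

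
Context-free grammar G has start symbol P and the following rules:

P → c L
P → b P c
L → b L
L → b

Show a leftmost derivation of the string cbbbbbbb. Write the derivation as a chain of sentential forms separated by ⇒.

P ⇒ cL ⇒ cbL ⇒ cbbL ⇒ cbbbL ⇒ cbbbbL ⇒ cbbbbbL ⇒ cbbbbbbL ⇒ cbbbbbbb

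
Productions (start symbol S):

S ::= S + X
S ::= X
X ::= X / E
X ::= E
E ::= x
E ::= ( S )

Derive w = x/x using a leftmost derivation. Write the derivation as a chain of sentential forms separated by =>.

S => X => X/E => E/E => x/E => x/x

S => X   [S ::= X]
X => X/E   [X ::= X / E]
X/E => E/E   [X ::= E]
E/E => x/E   [E ::= x]
x/E => x/x   [E ::= x]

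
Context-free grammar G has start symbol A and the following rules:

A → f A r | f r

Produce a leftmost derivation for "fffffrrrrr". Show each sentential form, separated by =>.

A => fAr   [A → f A r]
fAr => ffArr   [A → f A r]
ffArr => fffArrr   [A → f A r]
fffArrr => ffffArrrr   [A → f A r]
ffffArrrr => fffffrrrrr   [A → f r]

A => fAr => ffArr => fffArrr => ffffArrrr => fffffrrrrr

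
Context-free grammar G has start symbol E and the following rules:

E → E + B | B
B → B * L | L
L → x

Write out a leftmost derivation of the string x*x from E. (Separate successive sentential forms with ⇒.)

E ⇒ B ⇒ B*L ⇒ L*L ⇒ x*L ⇒ x*x

E ⇒ B   [E → B]
B ⇒ B*L   [B → B * L]
B*L ⇒ L*L   [B → L]
L*L ⇒ x*L   [L → x]
x*L ⇒ x*x   [L → x]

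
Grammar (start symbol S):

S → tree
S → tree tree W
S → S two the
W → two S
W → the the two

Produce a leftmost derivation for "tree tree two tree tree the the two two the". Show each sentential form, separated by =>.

S => S two the => tree tree W two the => tree tree two S two the => tree tree two tree tree W two the => tree tree two tree tree the the two two the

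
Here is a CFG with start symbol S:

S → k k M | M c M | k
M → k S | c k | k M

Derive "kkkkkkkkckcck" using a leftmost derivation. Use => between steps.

S => McM   [S → M c M]
McM => kMcM   [M → k M]
kMcM => kkMcM   [M → k M]
kkMcM => kkkScM   [M → k S]
kkkScM => kkkkkMcM   [S → k k M]
kkkkkMcM => kkkkkkScM   [M → k S]
kkkkkkScM => kkkkkkkkMcM   [S → k k M]
kkkkkkkkMcM => kkkkkkkkckcM   [M → c k]
kkkkkkkkckcM => kkkkkkkkckcck   [M → c k]

S=>McM=>kMcM=>kkMcM=>kkkScM=>kkkkkMcM=>kkkkkkScM=>kkkkkkkkMcM=>kkkkkkkkckcM=>kkkkkkkkckcck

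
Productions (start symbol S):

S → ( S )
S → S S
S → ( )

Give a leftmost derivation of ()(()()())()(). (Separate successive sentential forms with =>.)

S=>SS=>SSS=>()SS=>()SSS=>()(S)SS=>()(SS)SS=>()(SSS)SS=>()(()SS)SS=>()(()()S)SS=>()(()()())SS=>()(()()())()S=>()(()()())()()

S => SS   [S → S S]
SS => SSS   [S → S S]
SSS => ()SS   [S → ( )]
()SS => ()SSS   [S → S S]
()SSS => ()(S)SS   [S → ( S )]
()(S)SS => ()(SS)SS   [S → S S]
()(SS)SS => ()(SSS)SS   [S → S S]
()(SSS)SS => ()(()SS)SS   [S → ( )]
()(()SS)SS => ()(()()S)SS   [S → ( )]
()(()()S)SS => ()(()()())SS   [S → ( )]
()(()()())SS => ()(()()())()S   [S → ( )]
()(()()())()S => ()(()()())()()   [S → ( )]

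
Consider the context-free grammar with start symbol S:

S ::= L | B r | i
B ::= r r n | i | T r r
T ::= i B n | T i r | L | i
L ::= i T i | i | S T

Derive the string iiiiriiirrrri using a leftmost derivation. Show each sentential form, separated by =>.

S=>L=>ST=>BrT=>TrrrT=>TirrrrT=>LirrrrT=>iTiirrrrT=>iLiirrrrT=>iiTiiirrrrT=>iiTiriiirrrrT=>iiiiriiirrrrT=>iiiiriiirrrrL=>iiiiriiirrrri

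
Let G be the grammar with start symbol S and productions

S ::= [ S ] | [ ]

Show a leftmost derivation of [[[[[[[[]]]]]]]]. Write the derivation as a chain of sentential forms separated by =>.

S => [S]   [S ::= [ S ]]
[S] => [[S]]   [S ::= [ S ]]
[[S]] => [[[S]]]   [S ::= [ S ]]
[[[S]]] => [[[[S]]]]   [S ::= [ S ]]
[[[[S]]]] => [[[[[S]]]]]   [S ::= [ S ]]
[[[[[S]]]]] => [[[[[[S]]]]]]   [S ::= [ S ]]
[[[[[[S]]]]]] => [[[[[[[S]]]]]]]   [S ::= [ S ]]
[[[[[[[S]]]]]]] => [[[[[[[[]]]]]]]]   [S ::= [ ]]

S => [S] => [[S]] => [[[S]]] => [[[[S]]]] => [[[[[S]]]]] => [[[[[[S]]]]]] => [[[[[[[S]]]]]]] => [[[[[[[[]]]]]]]]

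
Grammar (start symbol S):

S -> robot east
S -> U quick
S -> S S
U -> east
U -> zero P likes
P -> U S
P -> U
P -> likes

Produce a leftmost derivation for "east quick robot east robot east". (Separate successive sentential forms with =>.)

S => S S => U quick S => east quick S => east quick S S => east quick robot east S => east quick robot east robot east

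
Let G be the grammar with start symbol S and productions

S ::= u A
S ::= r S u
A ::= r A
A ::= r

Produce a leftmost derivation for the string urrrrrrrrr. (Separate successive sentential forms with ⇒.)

S ⇒ uA   [S ::= u A]
uA ⇒ urA   [A ::= r A]
urA ⇒ urrA   [A ::= r A]
urrA ⇒ urrrA   [A ::= r A]
urrrA ⇒ urrrrA   [A ::= r A]
urrrrA ⇒ urrrrrA   [A ::= r A]
urrrrrA ⇒ urrrrrrA   [A ::= r A]
urrrrrrA ⇒ urrrrrrrA   [A ::= r A]
urrrrrrrA ⇒ urrrrrrrrA   [A ::= r A]
urrrrrrrrA ⇒ urrrrrrrrr   [A ::= r]

S ⇒ uA ⇒ urA ⇒ urrA ⇒ urrrA ⇒ urrrrA ⇒ urrrrrA ⇒ urrrrrrA ⇒ urrrrrrrA ⇒ urrrrrrrrA ⇒ urrrrrrrrr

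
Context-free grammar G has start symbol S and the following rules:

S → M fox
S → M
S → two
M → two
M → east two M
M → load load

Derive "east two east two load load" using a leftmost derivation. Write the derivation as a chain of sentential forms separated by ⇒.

S ⇒ M   [S → M]
M ⇒ east two M   [M → east two M]
east two M ⇒ east two east two M   [M → east two M]
east two east two M ⇒ east two east two load load   [M → load load]

S ⇒ M ⇒ east two M ⇒ east two east two M ⇒ east two east two load load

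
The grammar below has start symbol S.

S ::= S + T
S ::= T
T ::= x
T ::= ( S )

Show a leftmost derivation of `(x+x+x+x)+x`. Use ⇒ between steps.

S ⇒ S+T ⇒ T+T ⇒ (S)+T ⇒ (S+T)+T ⇒ (S+T+T)+T ⇒ (S+T+T+T)+T ⇒ (T+T+T+T)+T ⇒ (x+T+T+T)+T ⇒ (x+x+T+T)+T ⇒ (x+x+x+T)+T ⇒ (x+x+x+x)+T ⇒ (x+x+x+x)+x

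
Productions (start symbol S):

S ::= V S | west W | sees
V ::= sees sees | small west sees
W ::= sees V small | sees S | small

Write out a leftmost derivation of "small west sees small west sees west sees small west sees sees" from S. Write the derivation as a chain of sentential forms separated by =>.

S => V S => small west sees S => small west sees V S => small west sees small west sees S => small west sees small west sees west W => small west sees small west sees west sees S => small west sees small west sees west sees V S => small west sees small west sees west sees small west sees S => small west sees small west sees west sees small west sees sees

S => V S   [S ::= V S]
V S => small west sees S   [V ::= small west sees]
small west sees S => small west sees V S   [S ::= V S]
small west sees V S => small west sees small west sees S   [V ::= small west sees]
small west sees small west sees S => small west sees small west sees west W   [S ::= west W]
small west sees small west sees west W => small west sees small west sees west sees S   [W ::= sees S]
small west sees small west sees west sees S => small west sees small west sees west sees V S   [S ::= V S]
small west sees small west sees west sees V S => small west sees small west sees west sees small west sees S   [V ::= small west sees]
small west sees small west sees west sees small west sees S => small west sees small west sees west sees small west sees sees   [S ::= sees]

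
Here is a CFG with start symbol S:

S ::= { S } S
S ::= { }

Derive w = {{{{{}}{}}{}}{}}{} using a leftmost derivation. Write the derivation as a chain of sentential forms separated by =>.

S => {S}S => {{S}S}S => {{{S}S}S}S => {{{{S}S}S}S}S => {{{{{}}S}S}S}S => {{{{{}}{}}S}S}S => {{{{{}}{}}{}}S}S => {{{{{}}{}}{}}{}}S => {{{{{}}{}}{}}{}}{}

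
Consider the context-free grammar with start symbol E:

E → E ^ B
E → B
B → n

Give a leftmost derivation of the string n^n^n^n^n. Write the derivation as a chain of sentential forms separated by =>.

E=>E^B=>E^B^B=>E^B^B^B=>E^B^B^B^B=>B^B^B^B^B=>n^B^B^B^B=>n^n^B^B^B=>n^n^n^B^B=>n^n^n^n^B=>n^n^n^n^n

E => E^B   [E → E ^ B]
E^B => E^B^B   [E → E ^ B]
E^B^B => E^B^B^B   [E → E ^ B]
E^B^B^B => E^B^B^B^B   [E → E ^ B]
E^B^B^B^B => B^B^B^B^B   [E → B]
B^B^B^B^B => n^B^B^B^B   [B → n]
n^B^B^B^B => n^n^B^B^B   [B → n]
n^n^B^B^B => n^n^n^B^B   [B → n]
n^n^n^B^B => n^n^n^n^B   [B → n]
n^n^n^n^B => n^n^n^n^n   [B → n]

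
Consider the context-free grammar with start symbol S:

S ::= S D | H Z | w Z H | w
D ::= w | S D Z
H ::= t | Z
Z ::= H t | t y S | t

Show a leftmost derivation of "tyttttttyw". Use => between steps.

S => HZ => ZZ => tySZ => tyHZZ => tytZZ => tytHtZ => tytZtZ => tytHttZ => tytZttZ => tytHtttZ => tytttttZ => tyttttttyS => tyttttttyw

S => HZ   [S ::= H Z]
HZ => ZZ   [H ::= Z]
ZZ => tySZ   [Z ::= t y S]
tySZ => tyHZZ   [S ::= H Z]
tyHZZ => tytZZ   [H ::= t]
tytZZ => tytHtZ   [Z ::= H t]
tytHtZ => tytZtZ   [H ::= Z]
tytZtZ => tytHttZ   [Z ::= H t]
tytHttZ => tytZttZ   [H ::= Z]
tytZttZ => tytHtttZ   [Z ::= H t]
tytHtttZ => tytttttZ   [H ::= t]
tytttttZ => tyttttttyS   [Z ::= t y S]
tyttttttyS => tyttttttyw   [S ::= w]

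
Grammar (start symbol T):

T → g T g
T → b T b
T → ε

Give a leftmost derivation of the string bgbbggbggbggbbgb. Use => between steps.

T => bTb => bgTgb => bgbTbgb => bgbbTbbgb => bgbbgTgbbgb => bgbbggTggbbgb => bgbbggbTbggbbgb => bgbbggbgTgbggbbgb => bgbbggbggbggbbgb

T => bTb   [T → b T b]
bTb => bgTgb   [T → g T g]
bgTgb => bgbTbgb   [T → b T b]
bgbTbgb => bgbbTbbgb   [T → b T b]
bgbbTbbgb => bgbbgTgbbgb   [T → g T g]
bgbbgTgbbgb => bgbbggTggbbgb   [T → g T g]
bgbbggTggbbgb => bgbbggbTbggbbgb   [T → b T b]
bgbbggbTbggbbgb => bgbbggbgTgbggbbgb   [T → g T g]
bgbbggbgTgbggbbgb => bgbbggbggbggbbgb   [T → ε]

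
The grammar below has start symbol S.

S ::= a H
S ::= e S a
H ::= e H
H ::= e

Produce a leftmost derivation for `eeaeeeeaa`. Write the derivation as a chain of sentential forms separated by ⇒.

S ⇒ eSa   [S ::= e S a]
eSa ⇒ eeSaa   [S ::= e S a]
eeSaa ⇒ eeaHaa   [S ::= a H]
eeaHaa ⇒ eeaeHaa   [H ::= e H]
eeaeHaa ⇒ eeaeeHaa   [H ::= e H]
eeaeeHaa ⇒ eeaeeeHaa   [H ::= e H]
eeaeeeHaa ⇒ eeaeeeeaa   [H ::= e]

S ⇒ eSa ⇒ eeSaa ⇒ eeaHaa ⇒ eeaeHaa ⇒ eeaeeHaa ⇒ eeaeeeHaa ⇒ eeaeeeeaa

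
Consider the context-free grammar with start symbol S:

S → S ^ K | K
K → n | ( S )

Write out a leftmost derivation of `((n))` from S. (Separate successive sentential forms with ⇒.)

S ⇒ K   [S → K]
K ⇒ (S)   [K → ( S )]
(S) ⇒ (K)   [S → K]
(K) ⇒ ((S))   [K → ( S )]
((S)) ⇒ ((K))   [S → K]
((K)) ⇒ ((n))   [K → n]

S⇒K⇒(S)⇒(K)⇒((S))⇒((K))⇒((n))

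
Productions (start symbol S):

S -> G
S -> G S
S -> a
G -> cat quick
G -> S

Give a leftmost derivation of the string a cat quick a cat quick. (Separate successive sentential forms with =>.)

S => G S => S S => a S => a G S => a cat quick S => a cat quick G S => a cat quick S S => a cat quick a S => a cat quick a G => a cat quick a cat quick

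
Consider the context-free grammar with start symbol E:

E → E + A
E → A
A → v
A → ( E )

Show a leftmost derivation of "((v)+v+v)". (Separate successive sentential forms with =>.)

E => A => (E) => (E+A) => (E+A+A) => (A+A+A) => ((E)+A+A) => ((A)+A+A) => ((v)+A+A) => ((v)+v+A) => ((v)+v+v)

E => A   [E → A]
A => (E)   [A → ( E )]
(E) => (E+A)   [E → E + A]
(E+A) => (E+A+A)   [E → E + A]
(E+A+A) => (A+A+A)   [E → A]
(A+A+A) => ((E)+A+A)   [A → ( E )]
((E)+A+A) => ((A)+A+A)   [E → A]
((A)+A+A) => ((v)+A+A)   [A → v]
((v)+A+A) => ((v)+v+A)   [A → v]
((v)+v+A) => ((v)+v+v)   [A → v]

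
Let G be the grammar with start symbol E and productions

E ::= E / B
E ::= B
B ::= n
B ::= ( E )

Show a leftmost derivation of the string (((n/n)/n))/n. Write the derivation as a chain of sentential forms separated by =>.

E => E/B   [E ::= E / B]
E/B => B/B   [E ::= B]
B/B => (E)/B   [B ::= ( E )]
(E)/B => (B)/B   [E ::= B]
(B)/B => ((E))/B   [B ::= ( E )]
((E))/B => ((E/B))/B   [E ::= E / B]
((E/B))/B => ((B/B))/B   [E ::= B]
((B/B))/B => (((E)/B))/B   [B ::= ( E )]
(((E)/B))/B => (((E/B)/B))/B   [E ::= E / B]
(((E/B)/B))/B => (((B/B)/B))/B   [E ::= B]
(((B/B)/B))/B => (((n/B)/B))/B   [B ::= n]
(((n/B)/B))/B => (((n/n)/B))/B   [B ::= n]
(((n/n)/B))/B => (((n/n)/n))/B   [B ::= n]
(((n/n)/n))/B => (((n/n)/n))/n   [B ::= n]

E => E/B => B/B => (E)/B => (B)/B => ((E))/B => ((E/B))/B => ((B/B))/B => (((E)/B))/B => (((E/B)/B))/B => (((B/B)/B))/B => (((n/B)/B))/B => (((n/n)/B))/B => (((n/n)/n))/B => (((n/n)/n))/n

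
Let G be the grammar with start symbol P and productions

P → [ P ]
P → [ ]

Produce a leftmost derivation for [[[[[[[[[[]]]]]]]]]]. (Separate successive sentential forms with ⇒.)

P ⇒ [P] ⇒ [[P]] ⇒ [[[P]]] ⇒ [[[[P]]]] ⇒ [[[[[P]]]]] ⇒ [[[[[[P]]]]]] ⇒ [[[[[[[P]]]]]]] ⇒ [[[[[[[[P]]]]]]]] ⇒ [[[[[[[[[P]]]]]]]]] ⇒ [[[[[[[[[[]]]]]]]]]]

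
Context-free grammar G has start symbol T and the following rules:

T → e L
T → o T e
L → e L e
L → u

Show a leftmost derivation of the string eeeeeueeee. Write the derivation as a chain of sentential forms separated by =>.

T => eL   [T → e L]
eL => eeLe   [L → e L e]
eeLe => eeeLee   [L → e L e]
eeeLee => eeeeLeee   [L → e L e]
eeeeLeee => eeeeeLeeee   [L → e L e]
eeeeeLeeee => eeeeeueeee   [L → u]

T => eL => eeLe => eeeLee => eeeeLeee => eeeeeLeeee => eeeeeueeee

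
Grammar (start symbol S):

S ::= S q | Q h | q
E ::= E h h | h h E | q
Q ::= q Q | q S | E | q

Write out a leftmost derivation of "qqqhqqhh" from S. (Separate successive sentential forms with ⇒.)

S ⇒ Qh ⇒ qSh ⇒ qQhh ⇒ qqShh ⇒ qqSqhh ⇒ qqSqqhh ⇒ qqQhqqhh ⇒ qqqhqqhh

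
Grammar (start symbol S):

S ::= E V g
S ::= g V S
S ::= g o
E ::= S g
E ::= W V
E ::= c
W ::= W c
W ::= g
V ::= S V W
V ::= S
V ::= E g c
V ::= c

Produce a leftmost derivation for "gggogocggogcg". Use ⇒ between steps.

S ⇒ EVg   [S ::= E V g]
EVg ⇒ SgVg   [E ::= S g]
SgVg ⇒ gVSgVg   [S ::= g V S]
gVSgVg ⇒ gSVWSgVg   [V ::= S V W]
gSVWSgVg ⇒ ggVSVWSgVg   [S ::= g V S]
ggVSVWSgVg ⇒ ggSSVWSgVg   [V ::= S]
ggSSVWSgVg ⇒ gggoSVWSgVg   [S ::= g o]
gggoSVWSgVg ⇒ gggogoVWSgVg   [S ::= g o]
gggogoVWSgVg ⇒ gggogocWSgVg   [V ::= c]
gggogocWSgVg ⇒ gggogocgSgVg   [W ::= g]
gggogocgSgVg ⇒ gggogocggogVg   [S ::= g o]
gggogocggogVg ⇒ gggogocggogcg   [V ::= c]

S ⇒ EVg ⇒ SgVg ⇒ gVSgVg ⇒ gSVWSgVg ⇒ ggVSVWSgVg ⇒ ggSSVWSgVg ⇒ gggoSVWSgVg ⇒ gggogoVWSgVg ⇒ gggogocWSgVg ⇒ gggogocgSgVg ⇒ gggogocggogVg ⇒ gggogocggogcg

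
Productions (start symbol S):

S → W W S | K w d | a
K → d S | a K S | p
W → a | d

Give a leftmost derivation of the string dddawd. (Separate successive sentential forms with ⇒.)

S ⇒ Kwd   [S → K w d]
Kwd ⇒ dSwd   [K → d S]
dSwd ⇒ dWWSwd   [S → W W S]
dWWSwd ⇒ ddWSwd   [W → d]
ddWSwd ⇒ dddSwd   [W → d]
dddSwd ⇒ dddawd   [S → a]

S ⇒ Kwd ⇒ dSwd ⇒ dWWSwd ⇒ ddWSwd ⇒ dddSwd ⇒ dddawd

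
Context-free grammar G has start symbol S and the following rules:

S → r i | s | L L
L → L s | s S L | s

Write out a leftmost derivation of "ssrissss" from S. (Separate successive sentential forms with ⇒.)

S ⇒ LL ⇒ sL ⇒ ssSL ⇒ ssriL ⇒ ssriLs ⇒ ssriLss ⇒ ssriLsss ⇒ ssrissss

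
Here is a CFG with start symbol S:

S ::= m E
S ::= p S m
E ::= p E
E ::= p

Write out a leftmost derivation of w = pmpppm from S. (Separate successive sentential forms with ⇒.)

S ⇒ pSm   [S ::= p S m]
pSm ⇒ pmEm   [S ::= m E]
pmEm ⇒ pmpEm   [E ::= p E]
pmpEm ⇒ pmppEm   [E ::= p E]
pmppEm ⇒ pmpppm   [E ::= p]

S ⇒ pSm ⇒ pmEm ⇒ pmpEm ⇒ pmppEm ⇒ pmpppm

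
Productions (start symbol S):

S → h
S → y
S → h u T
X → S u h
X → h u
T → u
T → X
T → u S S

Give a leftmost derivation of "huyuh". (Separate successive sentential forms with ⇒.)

S ⇒ huT ⇒ huX ⇒ huSuh ⇒ huyuh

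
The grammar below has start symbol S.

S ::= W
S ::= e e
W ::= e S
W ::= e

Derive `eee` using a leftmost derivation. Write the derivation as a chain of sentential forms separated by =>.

S => W => eS => eW => eeS => eeW => eee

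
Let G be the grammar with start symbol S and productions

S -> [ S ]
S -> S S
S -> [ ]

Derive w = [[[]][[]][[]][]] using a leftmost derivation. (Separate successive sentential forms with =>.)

S => [S] => [SS] => [SSS] => [SSSS] => [[S]SSS] => [[[]]SSS] => [[[]][S]SS] => [[[]][[]]SS] => [[[]][[]][S]S] => [[[]][[]][[]]S] => [[[]][[]][[]][]]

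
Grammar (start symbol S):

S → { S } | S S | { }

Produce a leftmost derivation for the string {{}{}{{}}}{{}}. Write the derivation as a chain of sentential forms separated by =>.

S => SS => {S}S => {SS}S => {SSS}S => {{}SS}S => {{}{}S}S => {{}{}{S}}S => {{}{}{{}}}S => {{}{}{{}}}{S} => {{}{}{{}}}{{}}

S => SS   [S → S S]
SS => {S}S   [S → { S }]
{S}S => {SS}S   [S → S S]
{SS}S => {SSS}S   [S → S S]
{SSS}S => {{}SS}S   [S → { }]
{{}SS}S => {{}{}S}S   [S → { }]
{{}{}S}S => {{}{}{S}}S   [S → { S }]
{{}{}{S}}S => {{}{}{{}}}S   [S → { }]
{{}{}{{}}}S => {{}{}{{}}}{S}   [S → { S }]
{{}{}{{}}}{S} => {{}{}{{}}}{{}}   [S → { }]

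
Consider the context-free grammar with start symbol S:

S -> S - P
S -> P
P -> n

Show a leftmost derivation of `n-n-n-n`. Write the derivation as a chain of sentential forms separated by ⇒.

S⇒S-P⇒S-P-P⇒S-P-P-P⇒P-P-P-P⇒n-P-P-P⇒n-n-P-P⇒n-n-n-P⇒n-n-n-n

S ⇒ S-P   [S -> S - P]
S-P ⇒ S-P-P   [S -> S - P]
S-P-P ⇒ S-P-P-P   [S -> S - P]
S-P-P-P ⇒ P-P-P-P   [S -> P]
P-P-P-P ⇒ n-P-P-P   [P -> n]
n-P-P-P ⇒ n-n-P-P   [P -> n]
n-n-P-P ⇒ n-n-n-P   [P -> n]
n-n-n-P ⇒ n-n-n-n   [P -> n]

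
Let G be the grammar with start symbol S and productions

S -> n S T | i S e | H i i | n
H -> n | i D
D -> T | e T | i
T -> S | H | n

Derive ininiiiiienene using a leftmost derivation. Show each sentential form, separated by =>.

S => iSe   [S -> i S e]
iSe => inSTe   [S -> n S T]
inSTe => iniSeTe   [S -> i S e]
iniSeTe => ininSTeTe   [S -> n S T]
ininSTeTe => ininiSeTeTe   [S -> i S e]
ininiSeTeTe => ininiHiieTeTe   [S -> H i i]
ininiHiieTeTe => ininiiDiieTeTe   [H -> i D]
ininiiDiieTeTe => ininiiiiieTeTe   [D -> i]
ininiiiiieTeTe => ininiiiiieneTe   [T -> n]
ininiiiiieneTe => ininiiiiienene   [T -> n]

S => iSe => inSTe => iniSeTe => ininSTeTe => ininiSeTeTe => ininiHiieTeTe => ininiiDiieTeTe => ininiiiiieTeTe => ininiiiiieneTe => ininiiiiienene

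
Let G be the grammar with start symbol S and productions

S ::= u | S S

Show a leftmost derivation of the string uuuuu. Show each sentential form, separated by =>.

S => SS   [S ::= S S]
SS => SSS   [S ::= S S]
SSS => SSSS   [S ::= S S]
SSSS => SSSSS   [S ::= S S]
SSSSS => uSSSS   [S ::= u]
uSSSS => uuSSS   [S ::= u]
uuSSS => uuuSS   [S ::= u]
uuuSS => uuuuS   [S ::= u]
uuuuS => uuuuu   [S ::= u]

S => SS => SSS => SSSS => SSSSS => uSSSS => uuSSS => uuuSS => uuuuS => uuuuu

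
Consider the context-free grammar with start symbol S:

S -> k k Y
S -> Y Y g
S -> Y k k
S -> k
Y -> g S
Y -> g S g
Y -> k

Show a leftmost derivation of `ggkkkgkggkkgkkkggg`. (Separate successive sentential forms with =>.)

S=>YYg=>gSYg=>gYYgYg=>ggSgYgYg=>ggYkkgYgYg=>ggkkkgYgYg=>ggkkkgkgYg=>ggkkkgkggSgg=>ggkkkgkggkkYgg=>ggkkkgkggkkgSggg=>ggkkkgkggkkgYkkggg=>ggkkkgkggkkgkkkggg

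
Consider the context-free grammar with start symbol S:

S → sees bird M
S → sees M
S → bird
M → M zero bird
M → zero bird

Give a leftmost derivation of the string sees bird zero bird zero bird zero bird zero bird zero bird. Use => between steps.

S => sees bird M => sees bird M zero bird => sees bird M zero bird zero bird => sees bird M zero bird zero bird zero bird => sees bird M zero bird zero bird zero bird zero bird => sees bird zero bird zero bird zero bird zero bird zero bird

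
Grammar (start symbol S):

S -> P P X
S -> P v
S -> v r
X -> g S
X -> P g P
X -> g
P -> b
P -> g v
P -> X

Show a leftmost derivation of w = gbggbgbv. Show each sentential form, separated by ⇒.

S ⇒ PPX   [S -> P P X]
PPX ⇒ XPX   [P -> X]
XPX ⇒ gPX   [X -> g]
gPX ⇒ gbX   [P -> b]
gbX ⇒ gbgS   [X -> g S]
gbgS ⇒ gbgPPX   [S -> P P X]
gbgPPX ⇒ gbgXPX   [P -> X]
gbgXPX ⇒ gbggPX   [X -> g]
gbggPX ⇒ gbggbX   [P -> b]
gbggbX ⇒ gbggbgS   [X -> g S]
gbggbgS ⇒ gbggbgPv   [S -> P v]
gbggbgPv ⇒ gbggbgbv   [P -> b]

S⇒PPX⇒XPX⇒gPX⇒gbX⇒gbgS⇒gbgPPX⇒gbgXPX⇒gbggPX⇒gbggbX⇒gbggbgS⇒gbggbgPv⇒gbggbgbv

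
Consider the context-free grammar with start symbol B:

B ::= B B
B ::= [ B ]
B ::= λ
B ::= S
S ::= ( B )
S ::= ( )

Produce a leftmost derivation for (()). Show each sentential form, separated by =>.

B => S => (B) => (S) => (())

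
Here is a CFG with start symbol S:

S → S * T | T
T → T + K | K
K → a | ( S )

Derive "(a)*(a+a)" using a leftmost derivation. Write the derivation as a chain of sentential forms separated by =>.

S => S*T   [S → S * T]
S*T => T*T   [S → T]
T*T => K*T   [T → K]
K*T => (S)*T   [K → ( S )]
(S)*T => (T)*T   [S → T]
(T)*T => (K)*T   [T → K]
(K)*T => (a)*T   [K → a]
(a)*T => (a)*K   [T → K]
(a)*K => (a)*(S)   [K → ( S )]
(a)*(S) => (a)*(T)   [S → T]
(a)*(T) => (a)*(T+K)   [T → T + K]
(a)*(T+K) => (a)*(K+K)   [T → K]
(a)*(K+K) => (a)*(a+K)   [K → a]
(a)*(a+K) => (a)*(a+a)   [K → a]

S=>S*T=>T*T=>K*T=>(S)*T=>(T)*T=>(K)*T=>(a)*T=>(a)*K=>(a)*(S)=>(a)*(T)=>(a)*(T+K)=>(a)*(K+K)=>(a)*(a+K)=>(a)*(a+a)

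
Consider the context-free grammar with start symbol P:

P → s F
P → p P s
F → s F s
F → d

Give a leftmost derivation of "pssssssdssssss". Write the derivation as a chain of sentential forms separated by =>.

P => pPs   [P → p P s]
pPs => psFs   [P → s F]
psFs => pssFss   [F → s F s]
pssFss => psssFsss   [F → s F s]
psssFsss => pssssFssss   [F → s F s]
pssssFssss => psssssFsssss   [F → s F s]
psssssFsssss => pssssssFssssss   [F → s F s]
pssssssFssssss => pssssssdssssss   [F → d]

P => pPs => psFs => pssFss => psssFsss => pssssFssss => psssssFsssss => pssssssFssssss => pssssssdssssss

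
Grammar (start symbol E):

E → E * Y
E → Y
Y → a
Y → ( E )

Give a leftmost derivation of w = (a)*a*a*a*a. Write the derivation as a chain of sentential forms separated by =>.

E => E*Y => E*Y*Y => E*Y*Y*Y => E*Y*Y*Y*Y => Y*Y*Y*Y*Y => (E)*Y*Y*Y*Y => (Y)*Y*Y*Y*Y => (a)*Y*Y*Y*Y => (a)*a*Y*Y*Y => (a)*a*a*Y*Y => (a)*a*a*a*Y => (a)*a*a*a*a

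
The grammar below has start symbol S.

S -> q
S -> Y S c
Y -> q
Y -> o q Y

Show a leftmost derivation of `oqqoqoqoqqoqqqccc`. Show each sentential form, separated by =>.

S => YSc   [S -> Y S c]
YSc => oqYSc   [Y -> o q Y]
oqYSc => oqqSc   [Y -> q]
oqqSc => oqqYScc   [S -> Y S c]
oqqYScc => oqqoqYScc   [Y -> o q Y]
oqqoqYScc => oqqoqoqYScc   [Y -> o q Y]
oqqoqoqYScc => oqqoqoqoqYScc   [Y -> o q Y]
oqqoqoqoqYScc => oqqoqoqoqqScc   [Y -> q]
oqqoqoqoqqScc => oqqoqoqoqqYSccc   [S -> Y S c]
oqqoqoqoqqYSccc => oqqoqoqoqqoqYSccc   [Y -> o q Y]
oqqoqoqoqqoqYSccc => oqqoqoqoqqoqqSccc   [Y -> q]
oqqoqoqoqqoqqSccc => oqqoqoqoqqoqqqccc   [S -> q]

S=>YSc=>oqYSc=>oqqSc=>oqqYScc=>oqqoqYScc=>oqqoqoqYScc=>oqqoqoqoqYScc=>oqqoqoqoqqScc=>oqqoqoqoqqYSccc=>oqqoqoqoqqoqYSccc=>oqqoqoqoqqoqqSccc=>oqqoqoqoqqoqqqccc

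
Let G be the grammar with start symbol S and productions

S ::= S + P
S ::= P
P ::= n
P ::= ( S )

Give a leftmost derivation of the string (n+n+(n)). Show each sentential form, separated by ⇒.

S ⇒ P ⇒ (S) ⇒ (S+P) ⇒ (S+P+P) ⇒ (P+P+P) ⇒ (n+P+P) ⇒ (n+n+P) ⇒ (n+n+(S)) ⇒ (n+n+(P)) ⇒ (n+n+(n))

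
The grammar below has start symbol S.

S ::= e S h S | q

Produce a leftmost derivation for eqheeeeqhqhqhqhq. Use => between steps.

S => eShS => eqhS => eqheShS => eqheeShShS => eqheeeShShShS => eqheeeeShShShShS => eqheeeeqhShShShS => eqheeeeqhqhShShS => eqheeeeqhqhqhShS => eqheeeeqhqhqhqhS => eqheeeeqhqhqhqhq

S => eShS   [S ::= e S h S]
eShS => eqhS   [S ::= q]
eqhS => eqheShS   [S ::= e S h S]
eqheShS => eqheeShShS   [S ::= e S h S]
eqheeShShS => eqheeeShShShS   [S ::= e S h S]
eqheeeShShShS => eqheeeeShShShShS   [S ::= e S h S]
eqheeeeShShShShS => eqheeeeqhShShShS   [S ::= q]
eqheeeeqhShShShS => eqheeeeqhqhShShS   [S ::= q]
eqheeeeqhqhShShS => eqheeeeqhqhqhShS   [S ::= q]
eqheeeeqhqhqhShS => eqheeeeqhqhqhqhS   [S ::= q]
eqheeeeqhqhqhqhS => eqheeeeqhqhqhqhq   [S ::= q]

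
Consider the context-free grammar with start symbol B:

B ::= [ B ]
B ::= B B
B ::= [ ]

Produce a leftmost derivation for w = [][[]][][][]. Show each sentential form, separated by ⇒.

B ⇒ BB ⇒ []B ⇒ []BB ⇒ [][B]B ⇒ [][[]]B ⇒ [][[]]BB ⇒ [][[]]BBB ⇒ [][[]][]BB ⇒ [][[]][][]B ⇒ [][[]][][][]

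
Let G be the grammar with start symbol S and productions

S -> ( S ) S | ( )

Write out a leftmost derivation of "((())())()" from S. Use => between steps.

S => (S)S   [S -> ( S ) S]
(S)S => ((S)S)S   [S -> ( S ) S]
((S)S)S => ((())S)S   [S -> ( )]
((())S)S => ((())())S   [S -> ( )]
((())())S => ((())())()   [S -> ( )]

S => (S)S => ((S)S)S => ((())S)S => ((())())S => ((())())()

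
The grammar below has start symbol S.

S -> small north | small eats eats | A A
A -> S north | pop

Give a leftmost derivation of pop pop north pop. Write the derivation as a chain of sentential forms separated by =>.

S => A A   [S -> A A]
A A => S north A   [A -> S north]
S north A => A A north A   [S -> A A]
A A north A => pop A north A   [A -> pop]
pop A north A => pop pop north A   [A -> pop]
pop pop north A => pop pop north pop   [A -> pop]

S => A A => S north A => A A north A => pop A north A => pop pop north A => pop pop north pop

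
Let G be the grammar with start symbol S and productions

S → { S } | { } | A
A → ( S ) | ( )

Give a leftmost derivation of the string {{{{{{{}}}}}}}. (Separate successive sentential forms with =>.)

S => {S}   [S → { S }]
{S} => {{S}}   [S → { S }]
{{S}} => {{{S}}}   [S → { S }]
{{{S}}} => {{{{S}}}}   [S → { S }]
{{{{S}}}} => {{{{{S}}}}}   [S → { S }]
{{{{{S}}}}} => {{{{{{S}}}}}}   [S → { S }]
{{{{{{S}}}}}} => {{{{{{{}}}}}}}   [S → { }]

S=>{S}=>{{S}}=>{{{S}}}=>{{{{S}}}}=>{{{{{S}}}}}=>{{{{{{S}}}}}}=>{{{{{{{}}}}}}}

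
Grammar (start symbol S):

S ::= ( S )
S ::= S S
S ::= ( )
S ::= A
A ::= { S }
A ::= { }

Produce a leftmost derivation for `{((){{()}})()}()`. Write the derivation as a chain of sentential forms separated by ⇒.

S⇒SS⇒AS⇒{S}S⇒{SS}S⇒{(S)S}S⇒{(SS)S}S⇒{(()S)S}S⇒{(()A)S}S⇒{((){S})S}S⇒{((){A})S}S⇒{((){{S}})S}S⇒{((){{()}})S}S⇒{((){{()}})()}S⇒{((){{()}})()}()

S ⇒ SS   [S ::= S S]
SS ⇒ AS   [S ::= A]
AS ⇒ {S}S   [A ::= { S }]
{S}S ⇒ {SS}S   [S ::= S S]
{SS}S ⇒ {(S)S}S   [S ::= ( S )]
{(S)S}S ⇒ {(SS)S}S   [S ::= S S]
{(SS)S}S ⇒ {(()S)S}S   [S ::= ( )]
{(()S)S}S ⇒ {(()A)S}S   [S ::= A]
{(()A)S}S ⇒ {((){S})S}S   [A ::= { S }]
{((){S})S}S ⇒ {((){A})S}S   [S ::= A]
{((){A})S}S ⇒ {((){{S}})S}S   [A ::= { S }]
{((){{S}})S}S ⇒ {((){{()}})S}S   [S ::= ( )]
{((){{()}})S}S ⇒ {((){{()}})()}S   [S ::= ( )]
{((){{()}})()}S ⇒ {((){{()}})()}()   [S ::= ( )]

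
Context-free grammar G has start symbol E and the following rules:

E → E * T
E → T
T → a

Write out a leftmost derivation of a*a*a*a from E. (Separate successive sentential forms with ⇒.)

E ⇒ E*T   [E → E * T]
E*T ⇒ E*T*T   [E → E * T]
E*T*T ⇒ E*T*T*T   [E → E * T]
E*T*T*T ⇒ T*T*T*T   [E → T]
T*T*T*T ⇒ a*T*T*T   [T → a]
a*T*T*T ⇒ a*a*T*T   [T → a]
a*a*T*T ⇒ a*a*a*T   [T → a]
a*a*a*T ⇒ a*a*a*a   [T → a]

E⇒E*T⇒E*T*T⇒E*T*T*T⇒T*T*T*T⇒a*T*T*T⇒a*a*T*T⇒a*a*a*T⇒a*a*a*a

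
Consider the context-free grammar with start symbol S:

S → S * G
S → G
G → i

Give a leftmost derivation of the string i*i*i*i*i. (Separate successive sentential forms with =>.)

S => S*G => S*G*G => S*G*G*G => S*G*G*G*G => G*G*G*G*G => i*G*G*G*G => i*i*G*G*G => i*i*i*G*G => i*i*i*i*G => i*i*i*i*i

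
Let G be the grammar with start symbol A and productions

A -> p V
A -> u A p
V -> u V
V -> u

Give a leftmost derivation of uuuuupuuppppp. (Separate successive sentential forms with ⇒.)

A⇒uAp⇒uuApp⇒uuuAppp⇒uuuuApppp⇒uuuuuAppppp⇒uuuuupVppppp⇒uuuuupuVppppp⇒uuuuupuuppppp

A ⇒ uAp   [A -> u A p]
uAp ⇒ uuApp   [A -> u A p]
uuApp ⇒ uuuAppp   [A -> u A p]
uuuAppp ⇒ uuuuApppp   [A -> u A p]
uuuuApppp ⇒ uuuuuAppppp   [A -> u A p]
uuuuuAppppp ⇒ uuuuupVppppp   [A -> p V]
uuuuupVppppp ⇒ uuuuupuVppppp   [V -> u V]
uuuuupuVppppp ⇒ uuuuupuuppppp   [V -> u]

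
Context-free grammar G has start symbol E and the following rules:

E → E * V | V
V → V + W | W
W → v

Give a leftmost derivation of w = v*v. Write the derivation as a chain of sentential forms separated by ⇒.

E ⇒ E*V   [E → E * V]
E*V ⇒ V*V   [E → V]
V*V ⇒ W*V   [V → W]
W*V ⇒ v*V   [W → v]
v*V ⇒ v*W   [V → W]
v*W ⇒ v*v   [W → v]

E ⇒ E*V ⇒ V*V ⇒ W*V ⇒ v*V ⇒ v*W ⇒ v*v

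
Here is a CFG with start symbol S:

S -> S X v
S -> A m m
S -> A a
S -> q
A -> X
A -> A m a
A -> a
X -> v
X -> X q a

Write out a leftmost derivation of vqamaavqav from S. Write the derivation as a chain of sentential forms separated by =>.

S => SXv => AaXv => AmaaXv => XmaaXv => XqamaaXv => vqamaaXv => vqamaaXqav => vqamaavqav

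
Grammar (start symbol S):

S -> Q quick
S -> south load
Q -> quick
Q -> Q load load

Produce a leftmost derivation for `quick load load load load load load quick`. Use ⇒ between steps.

S ⇒ Q quick   [S -> Q quick]
Q quick ⇒ Q load load quick   [Q -> Q load load]
Q load load quick ⇒ Q load load load load quick   [Q -> Q load load]
Q load load load load quick ⇒ Q load load load load load load quick   [Q -> Q load load]
Q load load load load load load quick ⇒ quick load load load load load load quick   [Q -> quick]

S ⇒ Q quick ⇒ Q load load quick ⇒ Q load load load load quick ⇒ Q load load load load load load quick ⇒ quick load load load load load load quick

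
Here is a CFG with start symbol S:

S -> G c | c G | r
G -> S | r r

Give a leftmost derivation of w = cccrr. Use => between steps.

S => cG   [S -> c G]
cG => cS   [G -> S]
cS => ccG   [S -> c G]
ccG => ccS   [G -> S]
ccS => cccG   [S -> c G]
cccG => cccrr   [G -> r r]

S => cG => cS => ccG => ccS => cccG => cccrr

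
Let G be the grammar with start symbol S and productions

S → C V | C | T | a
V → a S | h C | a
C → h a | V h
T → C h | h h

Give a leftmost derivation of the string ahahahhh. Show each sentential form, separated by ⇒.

S ⇒ C ⇒ Vh ⇒ aSh ⇒ aCh ⇒ aVhh ⇒ ahChh ⇒ ahVhhh ⇒ ahaShhh ⇒ ahaChhh ⇒ ahahahhh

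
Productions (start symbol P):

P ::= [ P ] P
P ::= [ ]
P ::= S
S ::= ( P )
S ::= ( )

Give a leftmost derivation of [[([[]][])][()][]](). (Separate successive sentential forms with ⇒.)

P⇒[P]P⇒[[P]P]P⇒[[S]P]P⇒[[(P)]P]P⇒[[([P]P)]P]P⇒[[([[]]P)]P]P⇒[[([[]][])]P]P⇒[[([[]][])][P]P]P⇒[[([[]][])][S]P]P⇒[[([[]][])][()]P]P⇒[[([[]][])][()][]]P⇒[[([[]][])][()][]]S⇒[[([[]][])][()][]]()

P ⇒ [P]P   [P ::= [ P ] P]
[P]P ⇒ [[P]P]P   [P ::= [ P ] P]
[[P]P]P ⇒ [[S]P]P   [P ::= S]
[[S]P]P ⇒ [[(P)]P]P   [S ::= ( P )]
[[(P)]P]P ⇒ [[([P]P)]P]P   [P ::= [ P ] P]
[[([P]P)]P]P ⇒ [[([[]]P)]P]P   [P ::= [ ]]
[[([[]]P)]P]P ⇒ [[([[]][])]P]P   [P ::= [ ]]
[[([[]][])]P]P ⇒ [[([[]][])][P]P]P   [P ::= [ P ] P]
[[([[]][])][P]P]P ⇒ [[([[]][])][S]P]P   [P ::= S]
[[([[]][])][S]P]P ⇒ [[([[]][])][()]P]P   [S ::= ( )]
[[([[]][])][()]P]P ⇒ [[([[]][])][()][]]P   [P ::= [ ]]
[[([[]][])][()][]]P ⇒ [[([[]][])][()][]]S   [P ::= S]
[[([[]][])][()][]]S ⇒ [[([[]][])][()][]]()   [S ::= ( )]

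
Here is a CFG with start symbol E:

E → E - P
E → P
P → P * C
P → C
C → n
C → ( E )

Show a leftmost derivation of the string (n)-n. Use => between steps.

E => E-P   [E → E - P]
E-P => P-P   [E → P]
P-P => C-P   [P → C]
C-P => (E)-P   [C → ( E )]
(E)-P => (P)-P   [E → P]
(P)-P => (C)-P   [P → C]
(C)-P => (n)-P   [C → n]
(n)-P => (n)-C   [P → C]
(n)-C => (n)-n   [C → n]

E => E-P => P-P => C-P => (E)-P => (P)-P => (C)-P => (n)-P => (n)-C => (n)-n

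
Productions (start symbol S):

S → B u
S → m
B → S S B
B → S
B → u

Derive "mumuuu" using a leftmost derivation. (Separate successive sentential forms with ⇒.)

S ⇒ Bu ⇒ SSBu ⇒ BuSBu ⇒ SuSBu ⇒ muSBu ⇒ muBuBu ⇒ muSuBu ⇒ mumuBu ⇒ mumuuu

S ⇒ Bu   [S → B u]
Bu ⇒ SSBu   [B → S S B]
SSBu ⇒ BuSBu   [S → B u]
BuSBu ⇒ SuSBu   [B → S]
SuSBu ⇒ muSBu   [S → m]
muSBu ⇒ muBuBu   [S → B u]
muBuBu ⇒ muSuBu   [B → S]
muSuBu ⇒ mumuBu   [S → m]
mumuBu ⇒ mumuuu   [B → u]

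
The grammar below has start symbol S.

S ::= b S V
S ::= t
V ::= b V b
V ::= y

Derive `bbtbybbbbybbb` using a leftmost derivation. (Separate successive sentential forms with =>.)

S => bSV => bbSVV => bbtVV => bbtbVbV => bbtbybV => bbtbybbVb => bbtbybbbVbb => bbtbybbbbVbbb => bbtbybbbbybbb

S => bSV   [S ::= b S V]
bSV => bbSVV   [S ::= b S V]
bbSVV => bbtVV   [S ::= t]
bbtVV => bbtbVbV   [V ::= b V b]
bbtbVbV => bbtbybV   [V ::= y]
bbtbybV => bbtbybbVb   [V ::= b V b]
bbtbybbVb => bbtbybbbVbb   [V ::= b V b]
bbtbybbbVbb => bbtbybbbbVbbb   [V ::= b V b]
bbtbybbbbVbbb => bbtbybbbbybbb   [V ::= y]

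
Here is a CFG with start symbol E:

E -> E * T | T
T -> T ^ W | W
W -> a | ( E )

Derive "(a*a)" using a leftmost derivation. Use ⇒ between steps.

E⇒T⇒W⇒(E)⇒(E*T)⇒(T*T)⇒(W*T)⇒(a*T)⇒(a*W)⇒(a*a)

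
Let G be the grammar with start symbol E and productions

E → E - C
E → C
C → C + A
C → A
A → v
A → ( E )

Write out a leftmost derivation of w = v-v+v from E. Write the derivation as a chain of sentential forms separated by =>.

E => E-C   [E → E - C]
E-C => C-C   [E → C]
C-C => A-C   [C → A]
A-C => v-C   [A → v]
v-C => v-C+A   [C → C + A]
v-C+A => v-A+A   [C → A]
v-A+A => v-v+A   [A → v]
v-v+A => v-v+v   [A → v]

E => E-C => C-C => A-C => v-C => v-C+A => v-A+A => v-v+A => v-v+v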